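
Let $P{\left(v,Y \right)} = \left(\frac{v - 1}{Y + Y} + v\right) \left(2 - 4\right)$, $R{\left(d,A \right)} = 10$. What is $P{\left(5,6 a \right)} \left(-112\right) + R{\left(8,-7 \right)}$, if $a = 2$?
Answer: $\frac{3502}{3} \approx 1167.3$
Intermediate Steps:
$P{\left(v,Y \right)} = - 2 v - \frac{-1 + v}{Y}$ ($P{\left(v,Y \right)} = \left(\frac{-1 + v}{2 Y} + v\right) \left(-2\right) = \left(v + \frac{-1 + v}{2 Y}\right) \left(-2\right) = - 2 v - \frac{-1 + v}{Y}$)
$P{\left(5,6 a \right)} \left(-112\right) + R{\left(8,-7 \right)} = \frac{1 - 5 - 2 \cdot 6 \cdot 2 \cdot 5}{6 \cdot 2} \left(-112\right) + 10 = \frac{1 - 5 - 24 \cdot 5}{12} \left(-112\right) + 10 = \frac{1 - 5 - 120}{12} \left(-112\right) + 10 = \frac{1}{12} \left(-124\right) \left(-112\right) + 10 = \left(- \frac{31}{3}\right) \left(-112\right) + 10 = \frac{3472}{3} + 10 = \frac{3502}{3}$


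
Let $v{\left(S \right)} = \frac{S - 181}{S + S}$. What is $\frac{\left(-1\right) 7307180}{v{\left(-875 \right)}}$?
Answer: $- \frac{1598445625}{132} \approx -1.2109 \cdot 10^{7}$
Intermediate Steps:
$v{\left(S \right)} = \frac{-181 + S}{2 S}$
$\frac{\left(-1\right) 7307180}{v{\left(-875 \right)}} = \frac{\left(-1\right) 7307180}{\frac{1}{2} \frac{1}{-875} \left(-181 - 875\right)} = - \frac{7307180}{\frac{1}{2} \left(- \frac{1}{875}\right) \left(-1056\right)} = - \frac{7307180}{\frac{528}{875}} = \left(-7307180\right) \frac{875}{528} = - \frac{1598445625}{132}$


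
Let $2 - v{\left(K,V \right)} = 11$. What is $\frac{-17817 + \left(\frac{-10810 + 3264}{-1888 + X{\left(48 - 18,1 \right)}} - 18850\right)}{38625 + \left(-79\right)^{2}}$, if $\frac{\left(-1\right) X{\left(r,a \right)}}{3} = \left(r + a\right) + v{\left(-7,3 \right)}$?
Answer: $- \frac{17909943}{21917041} \approx -0.81717$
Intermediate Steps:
$v{\left(K,V \right)} = -9$ ($v{\left(K,V \right)} = 2 - 11 = -9$)
$X{\left(r,a \right)} = 27 - 3 a - 3 r$ ($X{\left(r,a \right)} = - 3 \left(\left(r + a\right) - 9\right) = - 3 \left(\left(a + r\right) - 9\right) = - 3 \left(-9 + a + r\right) = 27 - 3 a - 3 r$)
$\frac{-17817 + \left(\frac{-10810 + 3264}{-1888 + X{\left(48 - 18,1 \right)}} - 18850\right)}{38625 + \left(-79\right)^{2}} = \frac{-17817 - \left(18850 - \frac{-10810 + 3264}{-1888 - \left(-24 + 3 \left(48 - 18\right)\right)}\right)}{38625 + \left(-79\right)^{2}} = \frac{-17817 - \left(18850 + \frac{7546}{-1888 - \left(-24 + 3 \left(48 - 18\right)\right)}\right)}{38625 + 6241} = \frac{-17817 - \left(18850 + \frac{7546}{-1888 - 66}\right)}{44866} = \left(-17817 - \left(18850 + \frac{7546}{-1888 - 66}\right)\right) \frac{1}{44866} = \left(-17817 - \left(18850 + \frac{7546}{-1954}\right)\right) \frac{1}{44866} = \left(-17817 - \frac{18412677}{977}\right) \frac{1}{44866} = \left(- \frac{35819886}{977}\right) \frac{1}{44866} = - \frac{17909943}{21917041}$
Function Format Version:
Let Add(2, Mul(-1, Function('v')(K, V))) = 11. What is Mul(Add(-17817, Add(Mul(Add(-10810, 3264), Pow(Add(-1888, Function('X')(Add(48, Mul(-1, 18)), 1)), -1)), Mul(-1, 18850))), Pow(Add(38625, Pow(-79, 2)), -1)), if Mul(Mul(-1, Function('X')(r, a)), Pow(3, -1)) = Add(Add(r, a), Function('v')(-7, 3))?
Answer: Rational(-17909943, 21917041) ≈ -0.81717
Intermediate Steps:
Function('v')(K, V) = -9 (Function('v')(K, V) = Add(2, Mul(-1, 11)) = Add(2, -11) = -9)
Function('X')(r, a) = Add(27, Mul(-3, a), Mul(-3, r)) (Function('X')(r, a) = Mul(-3, Add(Add(r, a), -9)) = Mul(-3, Add(Add(a, r), -9)) = Mul(-3, Add(-9, a, r)) = Add(27, Mul(-3, a), Mul(-3, r)))
Mul(Add(-17817, Add(Mul(Add(-10810, 3264), Pow(Add(-1888, Function('X')(Add(48, Mul(-1, 18)), 1)), -1)), Mul(-1, 18850))), Pow(Add(38625, Pow(-79, 2)), -1)) = Mul(Add(-17817, Add(Mul(Add(-10810, 3264), Pow(Add(-1888, Add(27, Mul(-3, 1), Mul(-3, Add(48, Mul(-1, 18))))), -1)), Mul(-1, 18850))), Pow(Add(38625, Pow(-79, 2)), -1)) = Mul(Add(-17817, Add(Mul(-7546, Pow(Add(-1888, Add(27, -3, Mul(-3, Add(48, -18)))), -1)), -18850)), Pow(Add(38625, 6241), -1)) = Mul(Add(-17817, Add(Mul(-7546, Pow(Add(-1888, Add(27, -3, Mul(-3, 30))), -1)), -18850)), Pow(44866, -1)) = Mul(Add(-17817, Add(Mul(-7546, Pow(Add(-1888, Add(27, -3, -90)), -1)), -18850)), Rational(1, 44866)) = Mul(Add(-17817, Add(Mul(-7546, Pow(Add(-1888, -66), -1)), -18850)), Rational(1, 44866)) = Mul(Add(-17817, Add(Mul(-7546, Pow(-1954, -1)), -18850)), Rational(1, 44866)) = Mul(Add(-17817, Add(Mul(-7546, Rational(-1, 1954)), -18850)), Rational(1, 44866)) = Mul(Add(-17817, Add(Rational(3773, 977), -18850)), Rational(1, 44866)) = Mul(Add(-17817, Rational(-18412677, 977)), Rational(1, 44866)) = Mul(Rational(-35819886, 977), Rational(1, 44866)) = Rational(-17909943, 21917041)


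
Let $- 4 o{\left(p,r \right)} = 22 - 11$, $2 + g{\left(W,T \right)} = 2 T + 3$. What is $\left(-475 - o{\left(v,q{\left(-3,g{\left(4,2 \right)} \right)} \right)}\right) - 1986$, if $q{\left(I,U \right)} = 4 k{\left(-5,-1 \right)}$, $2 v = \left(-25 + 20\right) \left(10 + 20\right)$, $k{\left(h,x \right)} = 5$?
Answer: $- \frac{9833}{4} \approx -2458.3$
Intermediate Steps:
$g{\left(W,T \right)} = 1 + 2 T$ ($g{\left(W,T \right)} = -2 + \left(2 T + 3\right) = -2 + \left(3 + 2 T\right) = 1 + 2 T$)
$v = -75$ ($v = \frac{\left(-25 + 20\right) \left(10 + 20\right)}{2} = \frac{\left(-5\right) 30}{2} = \frac{1}{2} \left(-150\right) = -75$)
$q{\left(I,U \right)} = 20$ ($q{\left(I,U \right)} = 4 \cdot 5 = 20$)
$o{\left(p,r \right)} = - \frac{11}{4}$ ($o{\left(p,r \right)} = - \frac{22 - 11}{4} = \left(- \frac{1}{4}\right) 11 = - \frac{11}{4}$)
$\left(-475 - o{\left(v,q{\left(-3,g{\left(4,2 \right)} \right)} \right)}\right) - 1986 = \left(-475 - - \frac{11}{4}\right) - 1986 = \left(-475 + \frac{11}{4}\right) - 1986 = - \frac{1889}{4} - 1986 = - \frac{9833}{4}$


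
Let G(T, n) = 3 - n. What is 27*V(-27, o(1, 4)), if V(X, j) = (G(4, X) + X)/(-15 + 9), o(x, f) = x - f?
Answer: -27/2 ≈ -13.500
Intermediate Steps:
V(X, j) = -½ (V(X, j) = ((3 - X) + X)/(-15 + 9) = 3/(-6) = 3*(-⅙) = -½)
27*V(-27, o(1, 4)) = 27*(-½) = -27/2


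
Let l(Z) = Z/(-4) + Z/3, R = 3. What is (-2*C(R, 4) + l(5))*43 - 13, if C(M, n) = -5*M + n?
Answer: 11411/12 ≈ 950.92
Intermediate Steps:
l(Z) = Z/12 (l(Z) = Z*(-¼) + Z*(⅓) = -Z/4 + Z/3 = Z/12)
C(M, n) = n - 5*M
(-2*C(R, 4) + l(5))*43 - 13 = (-2*(4 - 5*3) + (1/12)*5)*43 - 13 = (-2*(4 - 15) + 5/12)*43 - 13 = (-2*(-11) + 5/12)*43 - 13 = (22 + 5/12)*43 - 13 = (269/12)*43 - 13 = 11567/12 - 13 = 11411/12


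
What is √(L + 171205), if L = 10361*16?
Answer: √336981 ≈ 580.50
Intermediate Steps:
L = 165776
√(L + 171205) = √(165776 + 171205) = √336981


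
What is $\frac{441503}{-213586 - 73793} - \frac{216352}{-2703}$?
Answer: $\frac{20327212933}{258928479} \approx 78.505$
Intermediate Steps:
$\frac{441503}{-213586 - 73793} - \frac{216352}{-2703} = \frac{441503}{-213586 - 73793} - - \frac{216352}{2703} = \frac{441503}{-287379} + \frac{216352}{2703} = 441503 \left(- \frac{1}{287379}\right) + \frac{216352}{2703} = - \frac{441503}{287379} + \frac{216352}{2703} = \frac{20327212933}{258928479}$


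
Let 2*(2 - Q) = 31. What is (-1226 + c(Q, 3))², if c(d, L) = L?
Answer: 1495729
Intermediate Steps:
Q = -27/2 (Q = 2 - ½*31 = 2 - 31/2 = -27/2 ≈ -13.500)
(-1226 + c(Q, 3))² = (-1226 + 3)² = (-1223)² = 1495729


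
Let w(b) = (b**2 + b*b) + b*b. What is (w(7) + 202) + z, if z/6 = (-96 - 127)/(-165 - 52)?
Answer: 77071/217 ≈ 355.17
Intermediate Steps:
w(b) = 3*b**2 (w(b) = (b**2 + b**2) + b**2 = 2*b**2 + b**2 = 3*b**2)
z = 1338/217 (z = 6*((-96 - 127)/(-165 - 52)) = 6*(-223/(-217)) = 6*(-223*(-1/217)) = 6*(223/217) = 1338/217 ≈ 6.1659)
(w(7) + 202) + z = (3*7**2 + 202) + 1338/217 = (3*49 + 202) + 1338/217 = (147 + 202) + 1338/217 = 349 + 1338/217 = 77071/217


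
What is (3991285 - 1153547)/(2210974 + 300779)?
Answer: 2837738/2511753 ≈ 1.1298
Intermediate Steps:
(3991285 - 1153547)/(2210974 + 300779) = 2837738/2511753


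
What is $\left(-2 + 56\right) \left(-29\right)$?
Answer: $-1566$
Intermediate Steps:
$\left(-2 + 56\right) \left(-29\right) = 54 \left(-29\right) = -1566$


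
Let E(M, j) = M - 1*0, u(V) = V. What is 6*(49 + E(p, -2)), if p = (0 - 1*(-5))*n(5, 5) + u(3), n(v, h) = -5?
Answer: 162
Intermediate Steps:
p = -22 (p = (0 - 1*(-5))*(-5) + 3 = (0 + 5)*(-5) + 3 = 5*(-5) + 3 = -25 + 3 = -22)
E(M, j) = M (E(M, j) = M + 0 = M)
6*(49 + E(p, -2)) = 6*(49 - 22) = 6*27 = 162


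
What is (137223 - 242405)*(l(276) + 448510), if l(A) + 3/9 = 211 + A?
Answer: -141679102180/3 ≈ -4.7226e+10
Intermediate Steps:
l(A) = 632/3 + A (l(A) = -⅓ + (211 + A) = 632/3 + A)
(137223 - 242405)*(l(276) + 448510) = (137223 - 242405)*((632/3 + 276) + 448510) = -105182*(1460/3 + 448510) = -105182*1346990/3 = -141679102180/3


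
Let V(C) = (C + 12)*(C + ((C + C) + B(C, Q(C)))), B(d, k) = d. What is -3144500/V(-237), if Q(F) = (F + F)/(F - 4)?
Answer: -31445/2133 ≈ -14.742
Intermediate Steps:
Q(F) = 2*F/(-4 + F) (Q(F) = (2*F)/(-4 + F) = 2*F/(-4 + F))
V(C) = 4*C*(12 + C) (V(C) = (C + 12)*(C + ((C + C) + C)) = (12 + C)*(C + (2*C + C)) = (12 + C)*(C + 3*C) = (12 + C)*(4*C) = 4*C*(12 + C))
-3144500/V(-237) = -3144500*(-1/(948*(12 - 237))) = -3144500/(4*(-237)*(-225)) = -3144500/213300 = -3144500*1/213300 = -31445/2133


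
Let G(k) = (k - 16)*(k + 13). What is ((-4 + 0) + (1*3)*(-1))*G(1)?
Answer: 1470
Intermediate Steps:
G(k) = (-16 + k)*(13 + k)
((-4 + 0) + (1*3)*(-1))*G(1) = ((-4 + 0) + (1*3)*(-1))*(-208 + 1² - 3*1) = (-4 + 3*(-1))*(-208 + 1 - 3) = (-4 - 3)*(-210) = -7*(-210) = 1470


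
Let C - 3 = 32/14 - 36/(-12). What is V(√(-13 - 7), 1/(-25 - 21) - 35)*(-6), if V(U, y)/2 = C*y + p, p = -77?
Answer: 709392/161 ≈ 4406.2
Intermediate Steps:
C = 58/7 (C = 3 + (32/14 - 36/(-12)) = 3 + (32*(1/14) - 36*(-1/12)) = 3 + (16/7 + 3) = 3 + 37/7 = 58/7 ≈ 8.2857)
V(U, y) = -154 + 116*y/7 (V(U, y) = 2*(58*y/7 - 77) = 2*(-77 + 58*y/7) = -154 + 116*y/7)
V(√(-13 - 7), 1/(-25 - 21) - 35)*(-6) = (-154 + 116*(1/(-25 - 21) - 35)/7)*(-6) = (-154 + 116*(1/(-46) - 35)/7)*(-6) = (-154 + 116*(-1/46 - 35)/7)*(-6) = (-154 + (116/7)*(-1611/46))*(-6) = (-154 - 93438/161)*(-6) = -118232/161*(-6) = 709392/161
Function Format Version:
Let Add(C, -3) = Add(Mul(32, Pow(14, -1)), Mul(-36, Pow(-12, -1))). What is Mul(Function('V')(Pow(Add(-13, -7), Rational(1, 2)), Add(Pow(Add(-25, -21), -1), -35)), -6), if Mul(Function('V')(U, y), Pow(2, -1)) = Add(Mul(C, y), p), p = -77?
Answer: Rational(709392, 161) ≈ 4406.2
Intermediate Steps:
C = Rational(58, 7) (C = Add(3, Add(Mul(32, Pow(14, -1)), Mul(-36, Pow(-12, -1)))) = Add(3, Add(Mul(32, Rational(1, 14)), Mul(-36, Rational(-1, 12)))) = Add(3, Add(Rational(16, 7), 3)) = Add(3, Rational(37, 7)) = Rational(58, 7) ≈ 8.2857)
Function('V')(U, y) = Add(-154, Mul(Rational(116, 7), y)) (Function('V')(U, y) = Mul(2, Add(Mul(Rational(58, 7), y), -77)) = Mul(2, Add(-77, Mul(Rational(58, 7), y))) = Add(-154, Mul(Rational(116, 7), y)))
Mul(Function('V')(Pow(Add(-13, -7), Rational(1, 2)), Add(Pow(Add(-25, -21), -1), -35)), -6) = Mul(Add(-154, Mul(Rational(116, 7), Add(Pow(Add(-25, -21), -1), -35))), -6) = Mul(Add(-154, Mul(Rational(116, 7), Add(Pow(-46, -1), -35))), -6) = Mul(Add(-154, Mul(Rational(116, 7), Add(Rational(-1, 46), -35))), -6) = Mul(Add(-154, Mul(Rational(116, 7), Rational(-1611, 46))), -6) = Mul(Add(-154, Rational(-93438, 161)), -6) = Mul(Rational(-118232, 161), -6) = Rational(709392, 161)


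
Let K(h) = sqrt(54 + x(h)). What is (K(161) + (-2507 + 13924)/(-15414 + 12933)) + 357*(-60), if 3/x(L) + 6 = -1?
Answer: -53154437/2481 + 5*sqrt(105)/7 ≈ -21417.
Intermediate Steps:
x(L) = -3/7 (x(L) = 3/(-6 - 1) = 3/(-7) = 3*(-1/7) = -3/7)
K(h) = 5*sqrt(105)/7 (K(h) = sqrt(54 - 3/7) = sqrt(375/7) = 5*sqrt(105)/7)
(K(161) + (-2507 + 13924)/(-15414 + 12933)) + 357*(-60) = (5*sqrt(105)/7 + (-2507 + 13924)/(-15414 + 12933)) + 357*(-60) = (5*sqrt(105)/7 + 11417/(-2481)) - 21420 = (5*sqrt(105)/7 + 11417*(-1/2481)) - 21420 = (5*sqrt(105)/7 - 11417/2481) - 21420 = (-11417/2481 + 5*sqrt(105)/7) - 21420 = -53154437/2481 + 5*sqrt(105)/7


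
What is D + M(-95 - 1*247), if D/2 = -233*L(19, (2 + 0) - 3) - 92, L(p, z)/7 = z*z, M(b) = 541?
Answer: -2905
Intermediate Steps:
L(p, z) = 7*z**2 (L(p, z) = 7*(z*z) = 7*z**2)
D = -3446 (D = 2*(-1631*((2 + 0) - 3)**2 - 92) = 2*(-1631*(2 - 3)**2 - 92) = 2*(-1631*(-1)**2 - 92) = 2*(-1631 - 92) = 2*(-1723) = -3446)
D + M(-95 - 1*247) = -3446 + 541 = -2905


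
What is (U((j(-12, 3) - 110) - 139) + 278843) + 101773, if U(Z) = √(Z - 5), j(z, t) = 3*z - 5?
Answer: 380616 + I*√295 ≈ 3.8062e+5 + 17.176*I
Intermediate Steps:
j(z, t) = -5 + 3*z
U(Z) = √(-5 + Z)
(U((j(-12, 3) - 110) - 139) + 278843) + 101773 = (√(-5 + (((-5 + 3*(-12)) - 110) - 139)) + 278843) + 101773 = (√(-5 + (((-5 - 36) - 110) - 139)) + 278843) + 101773 = (√(-5 + ((-41 - 110) - 139)) + 278843) + 101773 = (√(-5 + (-151 - 139)) + 278843) + 101773 = (√(-5 - 290) + 278843) + 101773 = (√(-295) + 278843) + 101773 = (I*√295 + 278843) + 101773 = (278843 + I*√295) + 101773 = 380616 + I*√295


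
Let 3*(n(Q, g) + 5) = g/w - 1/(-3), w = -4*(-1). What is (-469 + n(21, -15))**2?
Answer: 292581025/1296 ≈ 2.2576e+5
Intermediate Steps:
w = 4
n(Q, g) = -44/9 + g/12 (n(Q, g) = -5 + (g/4 - 1/(-3))/3 = -5 + (g*(1/4) - 1*(-1/3))/3 = -5 + (g/4 + 1/3)/3 = -5 + (1/3 + g/4)/3 = -5 + (1/9 + g/12) = -44/9 + g/12)
(-469 + n(21, -15))**2 = (-469 + (-44/9 + (1/12)*(-15)))**2 = (-469 + (-44/9 - 5/4))**2 = (-469 - 221/36)**2 = (-17105/36)**2 = 292581025/1296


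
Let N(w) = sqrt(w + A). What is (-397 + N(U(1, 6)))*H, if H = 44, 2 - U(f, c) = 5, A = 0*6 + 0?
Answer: -17468 + 44*I*sqrt(3) ≈ -17468.0 + 76.21*I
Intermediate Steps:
A = 0 (A = 0 + 0 = 0)
U(f, c) = -3 (U(f, c) = 2 - 1*5 = 2 - 5 = -3)
N(w) = sqrt(w) (N(w) = sqrt(w + 0) = sqrt(w))
(-397 + N(U(1, 6)))*H = (-397 + sqrt(-3))*44 = (-397 + I*sqrt(3))*44 = -17468 + 44*I*sqrt(3)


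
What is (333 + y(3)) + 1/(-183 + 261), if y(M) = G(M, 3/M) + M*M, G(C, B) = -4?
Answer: 26365/78 ≈ 338.01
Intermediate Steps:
y(M) = -4 + M**2 (y(M) = -4 + M*M = -4 + M**2)
(333 + y(3)) + 1/(-183 + 261) = (333 + (-4 + 3**2)) + 1/(-183 + 261) = (333 + (-4 + 9)) + 1/78 = (333 + 5) + 1/78 = 338 + 1/78 = 26365/78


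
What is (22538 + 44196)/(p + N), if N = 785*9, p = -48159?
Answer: -33367/20547 ≈ -1.6239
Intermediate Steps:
N = 7065
(22538 + 44196)/(p + N) = (22538 + 44196)/(-48159 + 7065) = 66734/(-41094) = 66734*(-1/41094) = -33367/20547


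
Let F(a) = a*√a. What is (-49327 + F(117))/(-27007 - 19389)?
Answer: 49327/46396 - 351*√13/46396 ≈ 1.0359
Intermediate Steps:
F(a) = a^(3/2)
(-49327 + F(117))/(-27007 - 19389) = (-49327 + 117^(3/2))/(-27007 - 19389) = (-49327 + 351*√13)/(-46396) = (-49327 + 351*√13)*(-1/46396) = 49327/46396 - 351*√13/46396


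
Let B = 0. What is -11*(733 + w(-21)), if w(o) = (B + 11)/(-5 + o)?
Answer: -209517/26 ≈ -8058.3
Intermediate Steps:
w(o) = 11/(-5 + o) (w(o) = (0 + 11)/(-5 + o) = 11/(-5 + o))
-11*(733 + w(-21)) = -11*(733 + 11/(-5 - 21)) = -11*(733 + 11/(-26)) = -11*(733 + 11*(-1/26)) = -11*(733 - 11/26) = -11*19047/26 = -209517/26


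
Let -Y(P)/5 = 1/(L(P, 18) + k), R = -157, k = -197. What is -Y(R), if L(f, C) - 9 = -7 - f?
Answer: -5/38 ≈ -0.13158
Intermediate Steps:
L(f, C) = 2 - f (L(f, C) = 9 + (-7 - f) = 2 - f)
Y(P) = -5/(-195 - P) (Y(P) = -5/((2 - P) - 197) = -5/(-195 - P))
-Y(R) = -5/(195 - 157) = -5/38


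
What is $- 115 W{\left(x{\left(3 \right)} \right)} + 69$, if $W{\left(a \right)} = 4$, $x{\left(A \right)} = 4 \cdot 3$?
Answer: $-391$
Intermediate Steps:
$x{\left(A \right)} = 12$
$- 115 W{\left(x{\left(3 \right)} \right)} + 69 = \left(-115\right) 4 + 69 = -460 + 69 = -391$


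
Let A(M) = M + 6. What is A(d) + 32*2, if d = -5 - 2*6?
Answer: 53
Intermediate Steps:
d = -17 (d = -5 - 12 = -17)
A(M) = 6 + M
A(d) + 32*2 = (6 - 17) + 32*2 = -11 + 64 = 53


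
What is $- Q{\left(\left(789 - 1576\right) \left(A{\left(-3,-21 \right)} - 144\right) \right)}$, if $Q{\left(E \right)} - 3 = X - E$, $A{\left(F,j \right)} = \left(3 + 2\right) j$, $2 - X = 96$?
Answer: $196054$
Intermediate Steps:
$X = -94$ ($X = 2 - 96 = -94$)
$A{\left(F,j \right)} = 5 j$
$Q{\left(E \right)} = -91 - E$ ($Q{\left(E \right)} = 3 - \left(94 + E\right) = -91 - E$)
$- Q{\left(\left(789 - 1576\right) \left(A{\left(-3,-21 \right)} - 144\right) \right)} = - (-91 - \left(789 - 1576\right) \left(5 \left(-21\right) - 144\right)) = - (-91 - - 787 \left(-105 - 144\right)) = - (-91 - \left(-787\right) \left(-249\right)) = - (-91 - 195963) = \left(-1\right) \left(-196054\right) = 196054$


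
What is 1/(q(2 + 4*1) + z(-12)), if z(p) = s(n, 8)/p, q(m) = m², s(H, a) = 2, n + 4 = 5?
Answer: 6/215 ≈ 0.027907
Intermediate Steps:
n = 1 (n = -4 + 5 = 1)
z(p) = 2/p
1/(q(2 + 4*1) + z(-12)) = 1/((2 + 4*1)² + 2/(-12)) = 1/((2 + 4)² + 2*(-1/12)) = 1/(6² - ⅙) = 1/(36 - ⅙) = 1/(215/6) = 6/215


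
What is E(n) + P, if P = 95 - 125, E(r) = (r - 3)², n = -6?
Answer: 51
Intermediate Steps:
E(r) = (-3 + r)²
P = -30
E(n) + P = (-3 - 6)² - 30 = (-9)² - 30 = 81 - 30 = 51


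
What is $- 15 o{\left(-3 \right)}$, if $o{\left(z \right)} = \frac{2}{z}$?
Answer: $10$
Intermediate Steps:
$- 15 o{\left(-3 \right)} = - 15 \frac{2}{-3} = - 15 \cdot 2 \left(- \frac{1}{3}\right) = \left(-15\right) \left(- \frac{2}{3}\right) = 10$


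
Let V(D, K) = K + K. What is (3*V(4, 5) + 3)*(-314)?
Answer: -10362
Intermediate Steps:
V(D, K) = 2*K
(3*V(4, 5) + 3)*(-314) = (3*(2*5) + 3)*(-314) = (3*10 + 3)*(-314) = (30 + 3)*(-314) = 33*(-314) = -10362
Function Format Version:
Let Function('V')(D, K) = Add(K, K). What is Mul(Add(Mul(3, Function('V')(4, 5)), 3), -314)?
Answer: -10362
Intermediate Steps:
Function('V')(D, K) = Mul(2, K)
Mul(Add(Mul(3, Function('V')(4, 5)), 3), -314) = Mul(Add(Mul(3, Mul(2, 5)), 3), -314) = Mul(Add(Mul(3, 10), 3), -314) = Mul(Add(30, 3), -314) = Mul(33, -314) = -10362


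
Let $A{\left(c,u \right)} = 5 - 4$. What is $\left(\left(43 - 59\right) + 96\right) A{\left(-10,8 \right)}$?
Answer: $80$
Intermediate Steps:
$A{\left(c,u \right)} = 1$
$\left(\left(43 - 59\right) + 96\right) A{\left(-10,8 \right)} = \left(\left(43 - 59\right) + 96\right) 1 = \left(-16 + 96\right) 1 = 80 \cdot 1 = 80$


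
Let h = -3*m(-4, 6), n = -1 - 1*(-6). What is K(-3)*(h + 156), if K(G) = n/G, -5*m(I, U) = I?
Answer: -256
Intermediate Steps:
m(I, U) = -I/5
n = 5 (n = -1 + 6 = 5)
h = -12/5 (h = -(-3)*(-4)/5 = -3*⅘ = -12/5 ≈ -2.4000)
K(G) = 5/G
K(-3)*(h + 156) = (5/(-3))*(-12/5 + 156) = (5*(-⅓))*(768/5) = -5/3*768/5 = -256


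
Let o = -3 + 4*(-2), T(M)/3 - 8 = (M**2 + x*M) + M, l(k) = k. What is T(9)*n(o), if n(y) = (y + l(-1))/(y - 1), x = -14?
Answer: -84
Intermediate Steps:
T(M) = 24 - 39*M + 3*M**2 (T(M) = 24 + 3*((M**2 - 14*M) + M) = 24 + 3*(M**2 - 13*M) = 24 + (-39*M + 3*M**2) = 24 - 39*M + 3*M**2)
o = -11 (o = -3 - 8 = -11)
n(y) = 1 (n(y) = (y - 1)/(y - 1) = (-1 + y)/(-1 + y) = 1)
T(9)*n(o) = (24 - 39*9 + 3*9**2)*1 = (24 - 351 + 3*81)*1 = (24 - 351 + 243)*1 = -84*1 = -84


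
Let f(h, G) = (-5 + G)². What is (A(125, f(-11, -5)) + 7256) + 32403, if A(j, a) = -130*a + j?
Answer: 26784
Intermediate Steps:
A(j, a) = j - 130*a
(A(125, f(-11, -5)) + 7256) + 32403 = ((125 - 130*(-5 - 5)²) + 7256) + 32403 = ((125 - 130*(-10)²) + 7256) + 32403 = ((125 - 130*100) + 7256) + 32403 = ((125 - 13000) + 7256) + 32403 = (-12875 + 7256) + 32403 = -5619 + 32403 = 26784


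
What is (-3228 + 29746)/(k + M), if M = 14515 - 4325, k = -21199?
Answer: -26518/11009 ≈ -2.4088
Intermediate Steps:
M = 10190
(-3228 + 29746)/(k + M) = (-3228 + 29746)/(-21199 + 10190) = 26518/(-11009) = 26518*(-1/11009) = -26518/11009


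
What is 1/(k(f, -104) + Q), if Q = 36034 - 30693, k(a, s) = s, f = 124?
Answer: 1/5237 ≈ 0.00019095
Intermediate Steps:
Q = 5341
1/(k(f, -104) + Q) = 1/(-104 + 5341) = 1/5237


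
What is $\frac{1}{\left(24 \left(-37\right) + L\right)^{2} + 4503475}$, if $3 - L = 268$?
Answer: $\frac{1}{5832884} \approx 1.7144 \cdot 10^{-7}$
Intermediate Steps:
$L = -265$ ($L = 3 - 268 = -265$)
$\frac{1}{\left(24 \left(-37\right) + L\right)^{2} + 4503475} = \frac{1}{\left(24 \left(-37\right) - 265\right)^{2} + 4503475} = \frac{1}{\left(-888 - 265\right)^{2} + 4503475} = \frac{1}{\left(-1153\right)^{2} + 4503475} = \frac{1}{1329409 + 4503475} = \frac{1}{5832884}$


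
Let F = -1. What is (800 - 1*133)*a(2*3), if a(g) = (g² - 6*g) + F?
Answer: -667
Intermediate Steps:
a(g) = -1 + g² - 6*g (a(g) = (g² - 6*g) - 1 = -1 + g² - 6*g)
(800 - 1*133)*a(2*3) = (800 - 1*133)*(-1 + (2*3)² - 12*3) = (800 - 133)*(-1 + 6² - 6*6) = 667*(-1 + 36 - 36) = 667*(-1) = -667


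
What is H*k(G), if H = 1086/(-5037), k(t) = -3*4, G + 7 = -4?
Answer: 4344/1679 ≈ 2.5873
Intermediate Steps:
G = -11 (G = -7 - 4 = -11)
k(t) = -12
H = -362/1679 (H = 1086*(-1/5037) = -362/1679 ≈ -0.21560)
H*k(G) = -362/1679*(-12) = 4344/1679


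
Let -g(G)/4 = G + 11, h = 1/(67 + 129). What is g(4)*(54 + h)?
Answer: -158775/49 ≈ -3240.3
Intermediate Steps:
h = 1/196 ≈ 0.0051020
g(G) = -44 - 4*G (g(G) = -4*(G + 11) = -4*(11 + G) = -44 - 4*G)
g(4)*(54 + h) = (-44 - 4*4)*(54 + 1/196) = (-44 - 16)*(10585/196) = -60*10585/196 = -158775/49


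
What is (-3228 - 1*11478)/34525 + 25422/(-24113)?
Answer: -1232300328/832501325 ≈ -1.4802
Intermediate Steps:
(-3228 - 1*11478)/34525 + 25422/(-24113) = (-3228 - 11478)*(1/34525) + 25422*(-1/24113) = -14706*1/34525 - 25422/24113 = -14706/34525 - 25422/24113 = -1232300328/832501325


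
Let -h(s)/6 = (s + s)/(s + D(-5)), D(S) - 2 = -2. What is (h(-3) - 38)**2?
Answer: 2500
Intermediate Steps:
D(S) = 0 (D(S) = 2 - 2 = 0)
h(s) = -12 (h(s) = -6*(s + s)/(s + 0) = -6*2*s/s = -6*2 = -12)
(h(-3) - 38)**2 = (-12 - 38)**2 = (-50)**2 = 2500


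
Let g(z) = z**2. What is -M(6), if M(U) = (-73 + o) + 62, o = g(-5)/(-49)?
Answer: 564/49 ≈ 11.510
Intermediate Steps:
o = -25/49 (o = (-5)**2/(-49) = 25*(-1/49) = -25/49 ≈ -0.51020)
M(U) = -564/49 (M(U) = (-73 - 25/49) + 62 = -3602/49 + 62 = -564/49)
-M(6) = -1*(-564/49) = 564/49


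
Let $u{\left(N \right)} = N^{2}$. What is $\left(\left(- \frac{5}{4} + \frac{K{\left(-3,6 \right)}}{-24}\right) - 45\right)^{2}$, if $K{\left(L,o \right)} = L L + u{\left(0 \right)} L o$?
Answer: $\frac{139129}{64} \approx 2173.9$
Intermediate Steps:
$K{\left(L,o \right)} = L^{2}$ ($K{\left(L,o \right)} = L L + 0^{2} L o = L^{2} + 0 L o = L^{2} + 0 o = L^{2} + 0 = L^{2}$)
$\left(\left(- \frac{5}{4} + \frac{K{\left(-3,6 \right)}}{-24}\right) - 45\right)^{2} = \left(\left(- \frac{5}{4} + \frac{\left(-3\right)^{2}}{-24}\right) - 45\right)^{2} = \left(\left(\left(-5\right) \frac{1}{4} + 9 \left(- \frac{1}{24}\right)\right) - 45\right)^{2} = \left(\left(- \frac{5}{4} - \frac{3}{8}\right) - 45\right)^{2} = \left(- \frac{13}{8} - 45\right)^{2} = \left(- \frac{373}{8}\right)^{2} = \frac{139129}{64}$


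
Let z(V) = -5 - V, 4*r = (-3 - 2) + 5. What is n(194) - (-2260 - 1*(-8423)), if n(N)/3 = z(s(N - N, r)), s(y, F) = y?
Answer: -6178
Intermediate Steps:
r = 0 (r = ((-3 - 2) + 5)/4 = (-5 + 5)/4 = (¼)*0 = 0)
n(N) = -15 (n(N) = 3*(-5 - (N - N)) = 3*(-5 - 1*0) = 3*(-5 + 0) = 3*(-5) = -15)
n(194) - (-2260 - 1*(-8423)) = -15 - (-2260 - 1*(-8423)) = -15 - (-2260 + 8423) = -15 - 1*6163 = -15 - 6163 = -6178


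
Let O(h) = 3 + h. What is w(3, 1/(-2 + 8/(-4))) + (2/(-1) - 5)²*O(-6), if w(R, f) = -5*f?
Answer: -583/4 ≈ -145.75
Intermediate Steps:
w(3, 1/(-2 + 8/(-4))) + (2/(-1) - 5)²*O(-6) = -5/(-2 + 8/(-4)) + (2/(-1) - 5)²*(3 - 6) = -5/(-2 + 8*(-¼)) + (2*(-1) - 5)²*(-3) = -5/(-2 - 2) + (-2 - 5)²*(-3) = -5/(-4) + (-7)²*(-3) = -5*(-¼) + 49*(-3) = 5/4 - 147 = -583/4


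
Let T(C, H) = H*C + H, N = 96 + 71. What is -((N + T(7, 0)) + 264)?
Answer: -431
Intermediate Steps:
N = 167
T(C, H) = H + C*H (T(C, H) = C*H + H = H + C*H)
-((N + T(7, 0)) + 264) = -((167 + 0*(1 + 7)) + 264) = -((167 + 0*8) + 264) = -((167 + 0) + 264) = -(167 + 264) = -1*431 = -431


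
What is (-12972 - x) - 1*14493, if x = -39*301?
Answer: -15726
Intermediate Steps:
x = -11739
(-12972 - x) - 1*14493 = (-12972 - 1*(-11739)) - 1*14493 = (-12972 + 11739) - 14493 = -1233 - 14493 = -15726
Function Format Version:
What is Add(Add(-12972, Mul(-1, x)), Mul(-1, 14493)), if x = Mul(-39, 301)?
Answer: -15726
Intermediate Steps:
x = -11739
Add(Add(-12972, Mul(-1, x)), Mul(-1, 14493)) = Add(Add(-12972, Mul(-1, -11739)), Mul(-1, 14493)) = Add(Add(-12972, 11739), -14493) = Add(-1233, -14493) = -15726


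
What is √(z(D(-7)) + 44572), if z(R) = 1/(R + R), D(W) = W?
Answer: √8736098/14 ≈ 211.12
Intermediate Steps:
z(R) = 1/(2*R)
√(z(D(-7)) + 44572) = √((½)/(-7) + 44572) = √((½)*(-⅐) + 44572) = √(-1/14 + 44572) = √(624007/14) = √8736098/14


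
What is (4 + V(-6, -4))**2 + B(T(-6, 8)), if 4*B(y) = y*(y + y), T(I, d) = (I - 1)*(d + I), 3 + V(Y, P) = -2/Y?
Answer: 898/9 ≈ 99.778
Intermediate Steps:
V(Y, P) = -3 - 2/Y
T(I, d) = (-1 + I)*(I + d)
B(y) = y**2/2 (B(y) = (y*(y + y))/4 = (y*(2*y))/4 = (2*y**2)/4 = y**2/2)
(4 + V(-6, -4))**2 + B(T(-6, 8)) = (4 + (-3 - 2/(-6)))**2 + ((-6)**2 - 1*(-6) - 1*8 - 6*8)**2/2 = (4 + (-3 - 2*(-1/6)))**2 + (36 + 6 - 8 - 48)**2/2 = (4 + (-3 + 1/3))**2 + (1/2)*(-14)**2 = (4 - 8/3)**2 + (1/2)*196 = (4/3)**2 + 98 = 16/9 + 98 = 898/9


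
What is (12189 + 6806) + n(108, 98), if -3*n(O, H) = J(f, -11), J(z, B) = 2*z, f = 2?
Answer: 56981/3 ≈ 18994.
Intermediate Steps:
n(O, H) = -4/3 (n(O, H) = -2*2/3 = -⅓*4 = -4/3)
(12189 + 6806) + n(108, 98) = (12189 + 6806) - 4/3 = 18995 - 4/3 = 56981/3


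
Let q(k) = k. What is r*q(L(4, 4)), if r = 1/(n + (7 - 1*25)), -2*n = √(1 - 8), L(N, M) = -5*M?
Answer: 1440/1303 - 40*I*√7/1303 ≈ 1.1051 - 0.08122*I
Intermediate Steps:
n = -I*√7/2 (n = -√(1 - 8)/2 = -I*√7/2 ≈ -1.3229*I)
r = 1/(-18 - I*√7/2) (r = 1/(-I*√7/2 + (7 - 1*25)) = 1/(-I*√7/2 + (7 - 25)) = 1/(-I*√7/2 - 18) = 1/(-18 - I*√7/2) ≈ -0.055257 + 0.004061*I)
r*q(L(4, 4)) = (-72/1303 + 2*I*√7/1303)*(-5*4) = (-72/1303 + 2*I*√7/1303)*(-20) = 1440/1303 - 40*I*√7/1303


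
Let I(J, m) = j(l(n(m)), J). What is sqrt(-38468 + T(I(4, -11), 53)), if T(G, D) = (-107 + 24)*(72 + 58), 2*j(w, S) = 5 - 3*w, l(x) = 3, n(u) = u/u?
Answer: I*sqrt(49258) ≈ 221.94*I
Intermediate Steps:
n(u) = 1
j(w, S) = 5/2 - 3*w/2 (j(w, S) = (5 - 3*w)/2 = 5/2 - 3*w/2)
I(J, m) = -2 (I(J, m) = 5/2 - 3/2*3 = 5/2 - 9/2 = -2)
T(G, D) = -10790 (T(G, D) = -83*130 = -10790)
sqrt(-38468 + T(I(4, -11), 53)) = sqrt(-38468 - 10790) = sqrt(-49258) = I*sqrt(49258)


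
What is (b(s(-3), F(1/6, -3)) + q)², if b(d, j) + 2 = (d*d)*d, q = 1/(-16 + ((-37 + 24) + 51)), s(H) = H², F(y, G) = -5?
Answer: 255840025/484 ≈ 5.2860e+5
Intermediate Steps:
q = 1/22 (q = 1/(-16 + (-13 + 51)) = 1/(-16 + 38) = 1/22 ≈ 0.045455)
b(d, j) = -2 + d³ (b(d, j) = -2 + (d*d)*d = -2 + d²*d = -2 + d³)
(b(s(-3), F(1/6, -3)) + q)² = ((-2 + ((-3)²)³) + 1/22)² = ((-2 + 9³) + 1/22)² = ((-2 + 729) + 1/22)² = (727 + 1/22)² = (15995/22)² = 255840025/484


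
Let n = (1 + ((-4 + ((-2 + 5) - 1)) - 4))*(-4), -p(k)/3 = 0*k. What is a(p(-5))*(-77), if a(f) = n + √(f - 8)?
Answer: -1540 - 154*I*√2 ≈ -1540.0 - 217.79*I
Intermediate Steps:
p(k) = 0 (p(k) = -0*k = -3*0 = 0)
n = 20 (n = (1 + ((-4 + (3 - 1)) - 4))*(-4) = (1 + ((-4 + 2) - 4))*(-4) = (1 + (-2 - 4))*(-4) = (1 - 6)*(-4) = -5*(-4) = 20)
a(f) = 20 + √(-8 + f) (a(f) = 20 + √(f - 8) = 20 + √(-8 + f))
a(p(-5))*(-77) = (20 + √(-8 + 0))*(-77) = (20 + √(-8))*(-77) = (20 + 2*I*√2)*(-77) = -1540 - 154*I*√2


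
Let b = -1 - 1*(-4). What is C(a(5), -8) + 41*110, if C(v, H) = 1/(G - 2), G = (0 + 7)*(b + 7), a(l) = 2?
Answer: 306681/68 ≈ 4510.0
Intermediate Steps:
b = 3 (b = -1 + 4 = 3)
G = 70 (G = (0 + 7)*(3 + 7) = 7*10 = 70)
C(v, H) = 1/68 (C(v, H) = 1/(70 - 2) = 1/68)
C(a(5), -8) + 41*110 = 1/68 + 41*110 = 1/68 + 4510 = 306681/68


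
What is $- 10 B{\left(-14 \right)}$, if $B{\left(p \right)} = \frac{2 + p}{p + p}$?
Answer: $- \frac{30}{7} \approx -4.2857$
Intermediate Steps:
$B{\left(p \right)} = \frac{2 + p}{2 p}$
$- 10 B{\left(-14 \right)} = - 10 \frac{2 - 14}{2 \left(-14\right)} = - 10 \cdot \frac{1}{2} \left(- \frac{1}{14}\right) \left(-12\right) = \left(-10\right) \frac{3}{7} = - \frac{30}{7}$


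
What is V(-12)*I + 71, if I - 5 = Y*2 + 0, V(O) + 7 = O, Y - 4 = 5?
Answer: -366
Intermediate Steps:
Y = 9 (Y = 4 + 5 = 9)
V(O) = -7 + O
I = 23 (I = 5 + (9*2 + 0) = 5 + (18 + 0) = 5 + 18 = 23)
V(-12)*I + 71 = (-7 - 12)*23 + 71 = -19*23 + 71 = -437 + 71 = -366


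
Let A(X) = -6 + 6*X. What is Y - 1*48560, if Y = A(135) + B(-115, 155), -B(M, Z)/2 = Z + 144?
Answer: -48354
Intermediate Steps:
B(M, Z) = -288 - 2*Z (B(M, Z) = -2*(Z + 144) = -2*(144 + Z) = -288 - 2*Z)
Y = 206 (Y = (-6 + 6*135) + (-288 - 2*155) = (-6 + 810) + (-288 - 310) = 804 - 598 = 206)
Y - 1*48560 = 206 - 1*48560 = 206 - 48560 = -48354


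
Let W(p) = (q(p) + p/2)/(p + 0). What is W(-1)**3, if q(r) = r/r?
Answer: -1/8 ≈ -0.12500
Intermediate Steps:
q(r) = 1
W(p) = (1 + p/2)/p (W(p) = (1 + p/2)/(p + 0) = (1 + p*(1/2))/p = (1 + p/2)/p)
W(-1)**3 = ((1/2)*(2 - 1)/(-1))**3 = ((1/2)*(-1)*1)**3 = (-1/2)**3 = -1/8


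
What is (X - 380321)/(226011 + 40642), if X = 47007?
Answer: -333314/266653 ≈ -1.2500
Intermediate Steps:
(X - 380321)/(226011 + 40642) = (47007 - 380321)/(226011 + 40642) = -333314/266653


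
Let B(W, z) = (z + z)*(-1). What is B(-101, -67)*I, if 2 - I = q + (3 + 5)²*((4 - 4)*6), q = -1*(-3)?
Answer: -134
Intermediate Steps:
B(W, z) = -2*z (B(W, z) = (2*z)*(-1) = -2*z)
q = 3
I = -1 (I = 2 - (3 + (3 + 5)²*((4 - 4)*6)) = 2 - (3 + 8²*(0*6)) = 2 - (3 + 64*0) = 2 - (3 + 0) = 2 - 1*3 = 2 - 3 = -1)
B(-101, -67)*I = -2*(-67)*(-1) = 134*(-1) = -134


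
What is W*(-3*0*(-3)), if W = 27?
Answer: 0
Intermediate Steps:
W*(-3*0*(-3)) = 27*(-3*0*(-3)) = 27*(0*(-3)) = 27*0 = 0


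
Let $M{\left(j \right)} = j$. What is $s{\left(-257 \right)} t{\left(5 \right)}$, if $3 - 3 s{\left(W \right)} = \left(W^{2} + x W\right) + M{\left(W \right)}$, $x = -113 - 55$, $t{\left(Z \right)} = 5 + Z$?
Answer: $- \frac{1089650}{3} \approx -3.6322 \cdot 10^{5}$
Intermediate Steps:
$x = -168$ ($x = -113 - 55 = -168$)
$s{\left(W \right)} = 1 - \frac{W^{2}}{3} + \frac{167 W}{3}$ ($s{\left(W \right)} = 1 - \frac{\left(W^{2} - 168 W\right) + W}{3} = 1 - \frac{W^{2} - 167 W}{3} = 1 - \left(- \frac{167 W}{3} + \frac{W^{2}}{3}\right) = 1 - \frac{W^{2}}{3} + \frac{167 W}{3}$)
$s{\left(-257 \right)} t{\left(5 \right)} = \left(1 - \frac{\left(-257\right)^{2}}{3} + \frac{167}{3} \left(-257\right)\right) \left(5 + 5\right) = \left(1 - \frac{66049}{3} - \frac{42919}{3}\right) 10 = \left(- \frac{108965}{3}\right) 10 = - \frac{1089650}{3}$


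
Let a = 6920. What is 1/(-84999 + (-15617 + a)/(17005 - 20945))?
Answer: -3940/334887363 ≈ -1.1765e-5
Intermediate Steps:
1/(-84999 + (-15617 + a)/(17005 - 20945)) = 1/(-84999 + (-15617 + 6920)/(17005 - 20945)) = 1/(-84999 - 8697/(-3940)) = 1/(-84999 - 8697*(-1/3940)) = 1/(-84999 + 8697/3940) = 1/(-334887363/3940) = -3940/334887363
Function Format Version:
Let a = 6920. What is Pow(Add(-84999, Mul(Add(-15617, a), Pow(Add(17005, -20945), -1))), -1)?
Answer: Rational(-3940, 334887363) ≈ -1.1765e-5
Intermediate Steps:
Pow(Add(-84999, Mul(Add(-15617, a), Pow(Add(17005, -20945), -1))), -1) = Pow(Add(-84999, Mul(Add(-15617, 6920), Pow(Add(17005, -20945), -1))), -1) = Pow(Add(-84999, Mul(-8697, Pow(-3940, -1))), -1) = Pow(Add(-84999, Mul(-8697, Rational(-1, 3940))), -1) = Pow(Add(-84999, Rational(8697, 3940)), -1) = Pow(Rational(-334887363, 3940), -1) = Rational(-3940, 334887363)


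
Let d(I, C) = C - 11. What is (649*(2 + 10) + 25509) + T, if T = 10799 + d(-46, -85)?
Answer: 44000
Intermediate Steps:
d(I, C) = -11 + C
T = 10703 (T = 10799 + (-11 - 85) = 10799 - 96 = 10703)
(649*(2 + 10) + 25509) + T = (649*(2 + 10) + 25509) + 10703 = (649*12 + 25509) + 10703 = (7788 + 25509) + 10703 = 33297 + 10703 = 44000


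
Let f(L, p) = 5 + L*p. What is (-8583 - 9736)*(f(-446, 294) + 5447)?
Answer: 2302185368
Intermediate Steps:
(-8583 - 9736)*(f(-446, 294) + 5447) = (-8583 - 9736)*((5 - 446*294) + 5447) = -18319*((5 - 131124) + 5447) = -18319*(-131119 + 5447) = -18319*(-125672) = 2302185368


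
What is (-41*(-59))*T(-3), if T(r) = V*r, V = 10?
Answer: -72570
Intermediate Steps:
T(r) = 10*r
(-41*(-59))*T(-3) = (-41*(-59))*(10*(-3)) = 2419*(-30) = -72570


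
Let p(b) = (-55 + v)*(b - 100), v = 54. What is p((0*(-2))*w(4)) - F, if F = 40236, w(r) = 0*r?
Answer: -40136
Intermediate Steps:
w(r) = 0
p(b) = 100 - b (p(b) = (-55 + 54)*(b - 100) = -(-100 + b) = 100 - b)
p((0*(-2))*w(4)) - F = (100 - 0*(-2)*0) - 1*40236 = (100 - 0*0) - 40236 = (100 - 1*0) - 40236 = (100 + 0) - 40236 = 100 - 40236 = -40136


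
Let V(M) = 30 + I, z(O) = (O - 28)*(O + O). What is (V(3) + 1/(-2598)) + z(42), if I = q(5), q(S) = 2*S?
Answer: 3159167/2598 ≈ 1216.0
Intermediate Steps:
I = 10 (I = 2*5 = 10)
z(O) = 2*O*(-28 + O) (z(O) = (-28 + O)*(2*O) = 2*O*(-28 + O))
V(M) = 40 (V(M) = 30 + 10 = 40)
(V(3) + 1/(-2598)) + z(42) = (40 + 1/(-2598)) + 2*42*(-28 + 42) = (40 - 1/2598) + 2*42*14 = 103919/2598 + 1176 = 3159167/2598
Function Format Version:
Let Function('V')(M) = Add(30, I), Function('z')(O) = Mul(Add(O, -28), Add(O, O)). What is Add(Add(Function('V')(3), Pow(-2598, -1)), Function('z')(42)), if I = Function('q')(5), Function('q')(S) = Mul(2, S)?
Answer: Rational(3159167, 2598) ≈ 1216.0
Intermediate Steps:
I = 10 (I = Mul(2, 5) = 10)
Function('z')(O) = Mul(2, O, Add(-28, O)) (Function('z')(O) = Mul(Add(-28, O), Mul(2, O)) = Mul(2, O, Add(-28, O)))
Function('V')(M) = 40 (Function('V')(M) = Add(30, 10) = 40)
Add(Add(Function('V')(3), Pow(-2598, -1)), Function('z')(42)) = Add(Add(40, Pow(-2598, -1)), Mul(2, 42, Add(-28, 42))) = Add(Add(40, Rational(-1, 2598)), Mul(2, 42, 14)) = Add(Rational(103919, 2598), 1176) = Rational(3159167, 2598)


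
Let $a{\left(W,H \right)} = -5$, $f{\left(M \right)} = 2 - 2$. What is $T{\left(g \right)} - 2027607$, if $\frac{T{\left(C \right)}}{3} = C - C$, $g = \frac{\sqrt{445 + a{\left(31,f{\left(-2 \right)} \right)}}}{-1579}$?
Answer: $-2027607$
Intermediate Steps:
$f{\left(M \right)} = 0$ ($f{\left(M \right)} = 2 - 2 = 0$)
$g = - \frac{2 \sqrt{110}}{1579}$ ($g = \frac{\sqrt{445 - 5}}{-1579} = \sqrt{440} \left(- \frac{1}{1579}\right) = 2 \sqrt{110} \left(- \frac{1}{1579}\right) = - \frac{2 \sqrt{110}}{1579} \approx -0.013284$)
$T{\left(C \right)} = 0$ ($T{\left(C \right)} = 3 \left(C - C\right) = 3 \cdot 0 = 0$)
$T{\left(g \right)} - 2027607 = 0 - 2027607 = -2027607$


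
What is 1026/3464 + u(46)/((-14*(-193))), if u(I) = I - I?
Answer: 513/1732 ≈ 0.29619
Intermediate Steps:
u(I) = 0
1026/3464 + u(46)/((-14*(-193))) = 1026/3464 + 0/((-14*(-193))) = 1026*(1/3464) + 0/2702 = 513/1732 + 0*(1/2702) = 513/1732 + 0 = 513/1732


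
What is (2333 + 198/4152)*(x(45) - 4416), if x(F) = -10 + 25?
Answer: -7105278069/692 ≈ -1.0268e+7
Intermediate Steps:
x(F) = 15
(2333 + 198/4152)*(x(45) - 4416) = (2333 + 198/4152)*(15 - 4416) = (2333 + 198*(1/4152))*(-4401) = (2333 + 33/692)*(-4401) = (1614469/692)*(-4401) = -7105278069/692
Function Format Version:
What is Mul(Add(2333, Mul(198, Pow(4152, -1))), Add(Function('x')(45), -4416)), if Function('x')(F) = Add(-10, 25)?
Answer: Rational(-7105278069, 692) ≈ -1.0268e+7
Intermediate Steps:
Function('x')(F) = 15
Mul(Add(2333, Mul(198, Pow(4152, -1))), Add(Function('x')(45), -4416)) = Mul(Add(2333, Mul(198, Pow(4152, -1))), Add(15, -4416)) = Mul(Add(2333, Mul(198, Rational(1, 4152))), -4401) = Mul(Add(2333, Rational(33, 692)), -4401) = Mul(Rational(1614469, 692), -4401) = Rational(-7105278069, 692)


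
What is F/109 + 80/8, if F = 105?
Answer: 1195/109 ≈ 10.963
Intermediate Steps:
F/109 + 80/8 = 105/109 + 80/8 = 105*(1/109) + 80*(⅛) = 105/109 + 10 = 1195/109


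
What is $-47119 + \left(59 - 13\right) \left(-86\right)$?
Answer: $-51075$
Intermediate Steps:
$-47119 + \left(59 - 13\right) \left(-86\right) = -47119 + 46 \left(-86\right) = -47119 - 3956 = -51075$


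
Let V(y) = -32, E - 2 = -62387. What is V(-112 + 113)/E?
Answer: 32/62385 ≈ 0.00051294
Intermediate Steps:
E = -62385 (E = 2 - 62387 = -62385)
V(-112 + 113)/E = -32/(-62385) = -32*(-1/62385) = 32/62385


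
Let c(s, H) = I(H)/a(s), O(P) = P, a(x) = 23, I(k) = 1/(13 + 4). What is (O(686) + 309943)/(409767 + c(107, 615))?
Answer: 121455939/160218898 ≈ 0.75806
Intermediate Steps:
I(k) = 1/17
c(s, H) = 1/391 (c(s, H) = (1/17)/23 = (1/17)*(1/23) = 1/391)
(O(686) + 309943)/(409767 + c(107, 615)) = (686 + 309943)/(409767 + 1/391) = 310629/(160218898/391) = 310629*(391/160218898) = 121455939/160218898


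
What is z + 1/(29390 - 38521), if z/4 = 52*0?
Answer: -1/9131 ≈ -0.00010952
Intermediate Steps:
z = 0 (z = 4*(52*0) = 4*0 = 0)
z + 1/(29390 - 38521) = 0 + 1/(29390 - 38521) = 0 + 1/(-9131) = 0 - 1/9131 = -1/9131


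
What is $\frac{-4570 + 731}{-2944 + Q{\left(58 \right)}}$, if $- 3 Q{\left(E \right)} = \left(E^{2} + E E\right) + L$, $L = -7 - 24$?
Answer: $\frac{11517}{15529} \approx 0.74164$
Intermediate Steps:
$L = -31$
$Q{\left(E \right)} = \frac{31}{3} - \frac{2 E^{2}}{3}$ ($Q{\left(E \right)} = - \frac{\left(E^{2} + E E\right) - 31}{3} = - \frac{\left(E^{2} + E^{2}\right) - 31}{3} = - \frac{2 E^{2} - 31}{3} = - \frac{-31 + 2 E^{2}}{3} = \frac{31}{3} - \frac{2 E^{2}}{3}$)
$\frac{-4570 + 731}{-2944 + Q{\left(58 \right)}} = \frac{-4570 + 731}{-2944 + \left(\frac{31}{3} - \frac{2 \cdot 58^{2}}{3}\right)} = - \frac{3839}{-2944 + \left(\frac{31}{3} - \frac{6728}{3}\right)} = - \frac{3839}{-2944 - \frac{6697}{3}} = - \frac{3839}{- \frac{15529}{3}} = \left(-3839\right) \left(- \frac{3}{15529}\right) = \frac{11517}{15529}$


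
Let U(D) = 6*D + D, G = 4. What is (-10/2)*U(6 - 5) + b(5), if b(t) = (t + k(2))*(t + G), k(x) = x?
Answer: 28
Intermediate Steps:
b(t) = (2 + t)*(4 + t) (b(t) = (t + 2)*(t + 4) = (2 + t)*(4 + t))
U(D) = 7*D
(-10/2)*U(6 - 5) + b(5) = (-10/2)*(7*(6 - 5)) + (8 + 5**2 + 6*5) = (-10*1/2)*(7*1) + (8 + 25 + 30) = -5*7 + 63 = -35 + 63 = 28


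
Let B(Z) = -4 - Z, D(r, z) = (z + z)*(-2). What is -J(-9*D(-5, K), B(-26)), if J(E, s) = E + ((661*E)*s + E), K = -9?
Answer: 4712256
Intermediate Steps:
D(r, z) = -4*z (D(r, z) = (2*z)*(-2) = -4*z)
J(E, s) = 2*E + 661*E*s (J(E, s) = E + (661*E*s + E) = E + (E + 661*E*s) = 2*E + 661*E*s)
-J(-9*D(-5, K), B(-26)) = -(-(-36)*(-9))*(2 + 661*(-4 - 1*(-26))) = -(-9*36)*(2 + 661*(-4 + 26)) = -(-324)*(2 + 661*22) = -(-324)*(2 + 14542) = -(-324)*14544 = -1*(-4712256) = 4712256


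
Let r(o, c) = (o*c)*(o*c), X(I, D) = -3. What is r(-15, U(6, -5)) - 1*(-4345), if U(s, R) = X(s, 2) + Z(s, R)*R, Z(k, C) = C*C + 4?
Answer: 4932745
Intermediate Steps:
Z(k, C) = 4 + C**2 (Z(k, C) = C**2 + 4 = 4 + C**2)
U(s, R) = -3 + R*(4 + R**2) (U(s, R) = -3 + (4 + R**2)*R = -3 + R*(4 + R**2))
r(o, c) = c**2*o**2 (r(o, c) = (c*o)*(c*o) = c**2*o**2)
r(-15, U(6, -5)) - 1*(-4345) = (-3 - 5*(4 + (-5)**2))**2*(-15)**2 - 1*(-4345) = (-3 - 5*(4 + 25))**2*225 + 4345 = (-3 - 5*29)**2*225 + 4345 = (-3 - 145)**2*225 + 4345 = (-148)**2*225 + 4345 = 21904*225 + 4345 = 4928400 + 4345 = 4932745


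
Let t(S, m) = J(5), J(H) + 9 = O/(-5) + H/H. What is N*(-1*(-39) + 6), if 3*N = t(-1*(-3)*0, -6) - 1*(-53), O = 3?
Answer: 666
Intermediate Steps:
J(H) = -43/5 (J(H) = -9 + (3/(-5) + H/H) = -9 + (3*(-⅕) + 1) = -9 + (-⅗ + 1) = -9 + ⅖ = -43/5)
t(S, m) = -43/5
N = 74/5 (N = (-43/5 - 1*(-53))/3 = (-43/5 + 53)/3 = (⅓)*(222/5) = 74/5 ≈ 14.800)
N*(-1*(-39) + 6) = 74*(-1*(-39) + 6)/5 = 74*(39 + 6)/5 = (74/5)*45 = 666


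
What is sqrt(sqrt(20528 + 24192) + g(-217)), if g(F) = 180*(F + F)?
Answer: 2*sqrt(-19530 + sqrt(2795)) ≈ 279.12*I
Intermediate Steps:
g(F) = 360*F (g(F) = 180*(2*F) = 360*F)
sqrt(sqrt(20528 + 24192) + g(-217)) = sqrt(sqrt(20528 + 24192) + 360*(-217)) = sqrt(sqrt(44720) - 78120) = sqrt(4*sqrt(2795) - 78120) = sqrt(-78120 + 4*sqrt(2795))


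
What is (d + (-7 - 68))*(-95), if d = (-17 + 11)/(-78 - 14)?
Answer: 327465/46 ≈ 7118.8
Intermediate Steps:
d = 3/46 (d = -6/(-92) = -6*(-1/92) = 3/46 ≈ 0.065217)
(d + (-7 - 68))*(-95) = (3/46 + (-7 - 68))*(-95) = (3/46 - 75)*(-95) = -3447/46*(-95) = 327465/46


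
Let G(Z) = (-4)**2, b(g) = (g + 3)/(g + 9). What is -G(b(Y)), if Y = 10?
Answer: -16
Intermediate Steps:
b(g) = (3 + g)/(9 + g)
G(Z) = 16
-G(b(Y)) = -1*16 = -16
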